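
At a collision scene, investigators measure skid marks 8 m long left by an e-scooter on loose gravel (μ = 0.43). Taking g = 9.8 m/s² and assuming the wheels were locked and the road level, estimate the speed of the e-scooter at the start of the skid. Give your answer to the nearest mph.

Initial speed ≈ 18 mph

Deceleration a = μg = 0.43 × 9.8 = 4.214 m/s².
v = √(2a·d) = √(2 × 4.214 × 8) = √67.424 = 8.2112 m/s.
= 8.2112 ÷ 0.44704 = 18.368 mph.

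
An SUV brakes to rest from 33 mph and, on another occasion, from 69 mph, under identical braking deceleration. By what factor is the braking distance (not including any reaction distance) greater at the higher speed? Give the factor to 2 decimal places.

Factor ≈ 4.37

Braking distance d = v²/(2a), so with a fixed, d ∝ v².
Factor = (69/33)² = 2.0909² = 4.3719.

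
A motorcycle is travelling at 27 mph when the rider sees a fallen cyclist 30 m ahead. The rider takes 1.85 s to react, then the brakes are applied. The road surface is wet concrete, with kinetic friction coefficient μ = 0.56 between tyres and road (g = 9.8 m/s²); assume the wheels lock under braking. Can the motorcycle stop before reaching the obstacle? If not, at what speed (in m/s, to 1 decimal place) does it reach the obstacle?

No — it strikes the obstacle at 7.8 m/s

27 mph × 0.44704 = 12.0701 m/s.
a = μg = 0.56 × 9.8 = 5.488 m/s².
Reaction distance = 12.0701 × 1.85 = 22.330 m.
Braking distance needed to stop: v²/(2a) = 145.687 / 10.976 = 13.273 m, so total needed = 22.330 + 13.273 = 35.603 m > 30 m — it cannot stop.
Distance remaining when braking begins: 30 − 22.330 = 7.670 m.
v² = v₀² − 2a·d = 145.687 − 2 × 5.488 × 7.670 = 61.501 m²/s².
v = √61.501 = 7.842 m/s.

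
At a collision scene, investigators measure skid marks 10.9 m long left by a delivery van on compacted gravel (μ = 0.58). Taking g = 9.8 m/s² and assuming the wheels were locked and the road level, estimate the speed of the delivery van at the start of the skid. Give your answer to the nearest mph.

Deceleration a = μg = 0.58 × 9.8 = 5.684 m/s².
v = √(2a·d) = √(2 × 5.684 × 10.9) = √123.911 = 11.1315 m/s.
= 11.1315 ÷ 0.44704 = 24.900 mph.

Initial speed ≈ 25 mph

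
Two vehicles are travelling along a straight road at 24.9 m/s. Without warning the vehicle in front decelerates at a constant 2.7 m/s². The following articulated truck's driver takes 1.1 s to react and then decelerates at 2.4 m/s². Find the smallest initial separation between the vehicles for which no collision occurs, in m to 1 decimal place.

Minimum gap ≈ 41.7 m

Leader travels v²/(2a_L) = 620.010 / 5.400 = 114.817 m before stopping.
Follower covers v·t_r = 24.9000 × 1.1 = 27.390 m while reacting, then v²/(2a_F) = 620.010 / 4.800 = 129.169 m while braking, for a total of 27.390 + 129.169 = 156.559 m.
Since a_F ≤ a_L and the follower starts braking later, the follower is never slower than the leader, so the closest approach is when both have stopped.
Minimum gap = 156.559 − 114.817 = 41.742 m.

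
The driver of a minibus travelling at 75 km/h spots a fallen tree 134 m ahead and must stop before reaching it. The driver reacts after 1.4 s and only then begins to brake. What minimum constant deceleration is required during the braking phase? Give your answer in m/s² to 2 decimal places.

Required deceleration ≈ 2.07 m/s²

75 km/h ÷ 3.6 = 20.8333 m/s.
Distance covered during reaction = 20.8333 × 1.4 = 29.167 m.
Distance available for braking: 134 − 29.167 = 104.833 m.
v² = 2a·d ⇒ a = v²/(2d) = 20.8333² / (2 × 104.833) = 434.026 / 209.666 = 2.0701 m/s².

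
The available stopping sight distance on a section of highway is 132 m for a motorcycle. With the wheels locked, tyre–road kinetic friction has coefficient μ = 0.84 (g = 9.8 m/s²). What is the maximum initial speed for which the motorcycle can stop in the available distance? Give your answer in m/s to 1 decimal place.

Maximum speed ≈ 46.6 m/s

a = μg = 0.84 × 9.8 = 8.232 m/s².
v²/(2a) = d ⇒ v = √(2 × 8.232 × 132) = √2173.25 = 46.6181 m/s.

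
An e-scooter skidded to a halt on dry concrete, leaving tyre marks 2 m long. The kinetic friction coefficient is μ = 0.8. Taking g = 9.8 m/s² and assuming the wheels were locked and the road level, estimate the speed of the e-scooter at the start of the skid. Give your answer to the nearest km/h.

Initial speed ≈ 20 km/h

Deceleration a = μg = 0.8 × 9.8 = 7.840 m/s².
v = √(2a·d) = √(2 × 7.840 × 2) = √31.360 = 5.6000 m/s.
= 5.6000 × 3.6 = 20.160 km/h.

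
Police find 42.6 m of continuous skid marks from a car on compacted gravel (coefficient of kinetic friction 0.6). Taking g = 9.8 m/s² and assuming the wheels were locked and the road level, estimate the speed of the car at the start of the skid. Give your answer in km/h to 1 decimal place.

Deceleration a = μg = 0.6 × 9.8 = 5.880 m/s².
v = √(2a·d) = √(2 × 5.880 × 42.6) = √500.976 = 22.3825 m/s.
= 22.3825 × 3.6 = 80.577 km/h.

Initial speed ≈ 80.6 km/h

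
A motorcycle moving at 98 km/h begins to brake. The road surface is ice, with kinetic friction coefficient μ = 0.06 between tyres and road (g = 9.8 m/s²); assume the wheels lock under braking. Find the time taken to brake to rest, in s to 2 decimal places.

98 km/h ÷ 3.6 = 27.2222 m/s.
a = μg = 0.06 × 9.8 = 0.588 m/s².
Braking time = v/a = 27.2222 / 0.588 = 46.296 s.

Braking time ≈ 46.30 s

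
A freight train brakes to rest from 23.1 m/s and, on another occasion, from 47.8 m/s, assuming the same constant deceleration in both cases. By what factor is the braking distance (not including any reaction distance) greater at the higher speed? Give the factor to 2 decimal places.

Braking distance d = v²/(2a), so with a fixed, d ∝ v².
Factor = (47.8/23.1)² = 2.0693² = 4.2820.

Factor ≈ 4.28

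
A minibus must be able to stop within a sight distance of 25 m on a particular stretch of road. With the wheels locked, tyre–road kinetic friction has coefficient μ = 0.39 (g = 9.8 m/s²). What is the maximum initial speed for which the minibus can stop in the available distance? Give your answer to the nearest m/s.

a = μg = 0.39 × 9.8 = 3.822 m/s².
v²/(2a) = d ⇒ v = √(2 × 3.822 × 25) = √191.10 = 13.8239 m/s.

Maximum speed ≈ 14 m/s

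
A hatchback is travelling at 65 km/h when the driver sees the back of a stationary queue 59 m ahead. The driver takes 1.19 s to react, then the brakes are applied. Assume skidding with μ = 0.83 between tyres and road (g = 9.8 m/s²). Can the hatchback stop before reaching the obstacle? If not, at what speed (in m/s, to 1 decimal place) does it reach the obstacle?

Yes — it stops about 17.5 m short of the obstacle, so it never reaches it

65 km/h ÷ 3.6 = 18.0556 m/s.
a = μg = 0.83 × 9.8 = 8.134 m/s².
Reaction distance = 18.0556 × 1.19 = 21.486 m.
Braking distance = v²/(2a) = 326.005 / 16.268 = 20.040 m.
Total stopping distance = 21.486 + 20.040 = 41.526 m, vs 59 m available — it stops with 59 − 41.526 = 17.474 m to spare.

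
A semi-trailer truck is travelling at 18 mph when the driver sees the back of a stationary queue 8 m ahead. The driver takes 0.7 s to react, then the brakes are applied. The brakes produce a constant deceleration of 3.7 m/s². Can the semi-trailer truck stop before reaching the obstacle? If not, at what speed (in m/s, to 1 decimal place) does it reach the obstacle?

No — it strikes the obstacle at 6.9 m/s

18 mph × 0.44704 = 8.0467 m/s.
Reaction distance = 8.0467 × 0.7 = 5.633 m.
Braking distance needed to stop: v²/(2a) = 64.749 / 7.400 = 8.750 m, so total needed = 5.633 + 8.750 = 14.383 m > 8 m — it cannot stop.
Distance remaining when braking begins: 8 − 5.633 = 2.367 m.
v² = v₀² − 2a·d = 64.749 − 2 × 3.700 × 2.367 = 47.233 m²/s².
v = √47.233 = 6.873 m/s.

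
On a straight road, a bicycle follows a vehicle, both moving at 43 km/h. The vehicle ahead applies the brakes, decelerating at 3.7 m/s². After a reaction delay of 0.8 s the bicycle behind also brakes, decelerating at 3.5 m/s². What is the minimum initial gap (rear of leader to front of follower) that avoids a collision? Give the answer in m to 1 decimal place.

43 km/h ÷ 3.6 = 11.9444 m/s.
Leader travels v²/(2a_L) = 142.669 / 7.400 = 19.280 m before stopping.
Follower covers v·t_r = 11.9444 × 0.8 = 9.556 m while reacting, then v²/(2a_F) = 142.669 / 7.000 = 20.381 m while braking, for a total of 9.556 + 20.381 = 29.937 m.
Since a_F ≤ a_L and the follower starts braking later, the follower is never slower than the leader, so the closest approach is when both have stopped.
Minimum gap = 29.937 − 19.280 = 10.657 m.

Minimum gap ≈ 10.7 m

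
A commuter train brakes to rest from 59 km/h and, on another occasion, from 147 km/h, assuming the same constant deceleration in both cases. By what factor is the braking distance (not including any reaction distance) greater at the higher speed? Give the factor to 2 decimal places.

Braking distance d = v²/(2a), so with a fixed, d ∝ v².
Factor = (147/59)² = 2.4915² = 6.2076.

Factor ≈ 6.21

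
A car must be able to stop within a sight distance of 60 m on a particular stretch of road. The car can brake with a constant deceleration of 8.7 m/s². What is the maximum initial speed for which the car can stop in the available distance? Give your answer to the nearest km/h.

v²/(2a) = d ⇒ v = √(2 × 8.700 × 60) = √1044.00 = 32.3110 m/s.
32.3110 m/s × 3.6 = 116.320 km/h.

Maximum speed ≈ 116 km/h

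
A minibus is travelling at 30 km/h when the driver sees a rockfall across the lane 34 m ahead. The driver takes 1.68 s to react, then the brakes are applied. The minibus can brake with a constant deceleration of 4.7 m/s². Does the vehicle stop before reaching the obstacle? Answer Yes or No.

Yes

30 km/h ÷ 3.6 = 8.3333 m/s.
Reaction distance = 8.3333 × 1.68 = 14.000 m.
Braking distance = v²/(2a) = 69.444 / 9.400 = 7.388 m.
Total stopping distance = 14.000 + 7.388 = 21.388 m, vs 34 m available — it stops with 34 − 21.388 = 12.612 m to spare.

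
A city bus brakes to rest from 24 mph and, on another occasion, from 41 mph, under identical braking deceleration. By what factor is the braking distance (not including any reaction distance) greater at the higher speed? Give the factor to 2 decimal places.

Factor ≈ 2.92

Braking distance d = v²/(2a), so with a fixed, d ∝ v².
Factor = (41/24)² = 1.7083² = 2.9183.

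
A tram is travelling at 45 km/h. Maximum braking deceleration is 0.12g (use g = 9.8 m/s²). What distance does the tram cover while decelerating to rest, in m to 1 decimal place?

45 km/h ÷ 3.6 = 12.5000 m/s.
a = 0.12 × 9.8 = 1.176 m/s².
Braking distance = v²/(2a) = 12.5000² / (2 × 1.176) = 156.250 / 2.352 = 66.433 m.

Braking distance ≈ 66.4 m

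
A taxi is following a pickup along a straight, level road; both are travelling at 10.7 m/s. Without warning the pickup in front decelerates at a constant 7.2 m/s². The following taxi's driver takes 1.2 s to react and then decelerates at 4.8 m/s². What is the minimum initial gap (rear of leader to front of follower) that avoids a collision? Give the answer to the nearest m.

Leader travels v²/(2a_L) = 114.490 / 14.400 = 7.951 m before stopping.
Follower covers v·t_r = 10.7000 × 1.2 = 12.840 m while reacting, then v²/(2a_F) = 114.490 / 9.600 = 11.926 m while braking, for a total of 12.840 + 11.926 = 24.766 m.
Since a_F ≤ a_L and the follower starts braking later, the follower is never slower than the leader, so the closest approach is when both have stopped.
Minimum gap = 24.766 − 7.951 = 16.815 m.

Minimum gap ≈ 17 m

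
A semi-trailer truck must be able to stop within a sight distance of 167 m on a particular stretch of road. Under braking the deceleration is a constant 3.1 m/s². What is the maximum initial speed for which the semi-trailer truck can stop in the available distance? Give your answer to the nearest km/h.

Maximum speed ≈ 116 km/h

v²/(2a) = d ⇒ v = √(2 × 3.100 × 167) = √1035.40 = 32.1776 m/s.
32.1776 m/s × 3.6 = 115.839 km/h.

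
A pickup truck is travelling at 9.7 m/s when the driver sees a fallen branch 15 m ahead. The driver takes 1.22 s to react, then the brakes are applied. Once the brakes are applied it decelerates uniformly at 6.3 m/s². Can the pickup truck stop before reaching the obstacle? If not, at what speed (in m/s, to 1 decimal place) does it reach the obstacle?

Reaction distance = 9.7000 × 1.22 = 11.834 m.
Braking distance needed to stop: v²/(2a) = 94.090 / 12.600 = 7.467 m, so total needed = 11.834 + 7.467 = 19.301 m > 15 m — it cannot stop.
Distance remaining when braking begins: 15 − 11.834 = 3.166 m.
v² = v₀² − 2a·d = 94.090 − 2 × 6.300 × 3.166 = 54.198 m²/s².
v = √54.198 = 7.362 m/s.

No — it strikes the obstacle at 7.4 m/s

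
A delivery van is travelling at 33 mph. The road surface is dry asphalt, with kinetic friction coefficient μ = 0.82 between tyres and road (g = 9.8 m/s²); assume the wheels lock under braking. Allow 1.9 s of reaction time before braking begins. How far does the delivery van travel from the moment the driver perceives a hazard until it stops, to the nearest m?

Total stopping distance ≈ 42 m

33 mph × 0.44704 = 14.7523 m/s.
a = μg = 0.82 × 9.8 = 8.036 m/s².
Reaction distance = v·t_r = 14.7523 × 1.9 = 28.029 m.
Braking distance = v²/(2a) = 14.7523² / (2 × 8.036) = 217.630 / 16.072 = 13.541 m.
Total = 28.029 + 13.541 = 41.570 m.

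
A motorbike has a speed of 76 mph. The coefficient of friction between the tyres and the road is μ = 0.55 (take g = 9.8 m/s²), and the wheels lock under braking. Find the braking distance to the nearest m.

76 mph × 0.44704 = 33.9750 m/s.
a = μg = 0.55 × 9.8 = 5.390 m/s².
Braking distance = v²/(2a) = 33.9750² / (2 × 5.390) = 1154.301 / 10.780 = 107.078 m.

Braking distance ≈ 107 m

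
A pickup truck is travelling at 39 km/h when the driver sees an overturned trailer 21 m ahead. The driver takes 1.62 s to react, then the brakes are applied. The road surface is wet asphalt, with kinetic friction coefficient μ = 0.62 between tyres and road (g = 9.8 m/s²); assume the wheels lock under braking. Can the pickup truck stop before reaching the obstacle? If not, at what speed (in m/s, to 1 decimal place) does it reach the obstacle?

39 km/h ÷ 3.6 = 10.8333 m/s.
a = μg = 0.62 × 9.8 = 6.076 m/s².
Reaction distance = 10.8333 × 1.62 = 17.550 m.
Braking distance needed to stop: v²/(2a) = 117.360 / 12.152 = 9.658 m, so total needed = 17.550 + 9.658 = 27.208 m > 21 m — it cannot stop.
Distance remaining when braking begins: 21 − 17.550 = 3.450 m.
v² = v₀² − 2a·d = 117.360 − 2 × 6.076 × 3.450 = 75.436 m²/s².
v = √75.436 = 8.685 m/s.

No — it strikes the obstacle at 8.7 m/s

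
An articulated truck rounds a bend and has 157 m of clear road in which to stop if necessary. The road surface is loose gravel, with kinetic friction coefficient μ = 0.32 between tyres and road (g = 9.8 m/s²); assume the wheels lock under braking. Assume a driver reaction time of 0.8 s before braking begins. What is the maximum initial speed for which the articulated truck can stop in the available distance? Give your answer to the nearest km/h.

Maximum speed ≈ 104 km/h

a = μg = 0.32 × 9.8 = 3.136 m/s².
Stopping distance: v·t_r + v²/(2a) = 157 with t_r = 0.8 s and a = 3.136 m/s².
So v² + 5.018 v − 984.70 = 0.
Positive root: v = −a·t_r + √((a·t_r)² + 2a·d) = −2.509 + √(6.295 + 984.70) = 28.9711 m/s.
28.9711 m/s × 3.6 = 104.296 km/h.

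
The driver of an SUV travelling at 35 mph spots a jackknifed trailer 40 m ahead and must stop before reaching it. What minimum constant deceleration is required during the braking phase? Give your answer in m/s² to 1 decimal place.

Required deceleration ≈ 3.1 m/s²

35 mph × 0.44704 = 15.6464 m/s.
v² = 2a·d ⇒ a = v²/(2d) = 15.6464² / (2 × 40.000) = 244.810 / 80.000 = 3.0601 m/s².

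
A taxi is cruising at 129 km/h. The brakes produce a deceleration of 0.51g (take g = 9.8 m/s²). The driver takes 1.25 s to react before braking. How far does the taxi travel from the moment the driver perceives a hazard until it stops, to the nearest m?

129 km/h ÷ 3.6 = 35.8333 m/s.
a = 0.51 × 9.8 = 4.998 m/s².
Reaction distance = v·t_r = 35.8333 × 1.25 = 44.792 m.
Braking distance = v²/(2a) = 35.8333² / (2 × 4.998) = 1284.025 / 9.996 = 128.454 m.
Total = 44.792 + 128.454 = 173.246 m.

Total stopping distance ≈ 173 m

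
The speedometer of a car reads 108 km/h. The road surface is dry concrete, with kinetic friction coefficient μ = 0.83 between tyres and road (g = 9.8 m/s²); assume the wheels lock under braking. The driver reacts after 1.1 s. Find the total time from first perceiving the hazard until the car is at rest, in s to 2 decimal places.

108 km/h ÷ 3.6 = 30.0000 m/s.
a = μg = 0.83 × 9.8 = 8.134 m/s².
Braking time = v/a = 30.0000 / 8.134 = 3.688 s.
Total = 1.1 + 3.688 = 4.788 s.

Total time ≈ 4.79 s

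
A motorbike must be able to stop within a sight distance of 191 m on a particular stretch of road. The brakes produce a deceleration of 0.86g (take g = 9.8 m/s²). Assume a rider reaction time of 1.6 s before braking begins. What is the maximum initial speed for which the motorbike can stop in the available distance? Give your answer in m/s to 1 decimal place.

Maximum speed ≈ 44.8 m/s

a = 0.86 × 9.8 = 8.428 m/s².
Stopping distance: v·t_r + v²/(2a) = 191 with t_r = 1.6 s and a = 8.428 m/s².
So v² + 26.970 v − 3219.50 = 0.
Positive root: v = −a·t_r + √((a·t_r)² + 2a·d) = −13.485 + √(181.845 + 3219.50) = 44.8361 m/s.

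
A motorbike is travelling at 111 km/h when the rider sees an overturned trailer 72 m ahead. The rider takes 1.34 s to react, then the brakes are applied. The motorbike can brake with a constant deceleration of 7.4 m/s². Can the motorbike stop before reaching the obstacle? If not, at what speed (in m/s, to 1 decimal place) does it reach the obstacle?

111 km/h ÷ 3.6 = 30.8333 m/s.
Reaction distance = 30.8333 × 1.34 = 41.317 m.
Braking distance needed to stop: v²/(2a) = 950.692 / 14.800 = 64.236 m, so total needed = 41.317 + 64.236 = 105.553 m > 72 m — it cannot stop.
Distance remaining when braking begins: 72 − 41.317 = 30.683 m.
v² = v₀² − 2a·d = 950.692 − 2 × 7.400 × 30.683 = 496.584 m²/s².
v = √496.584 = 22.284 m/s.

No — it strikes the obstacle at 22.3 m/s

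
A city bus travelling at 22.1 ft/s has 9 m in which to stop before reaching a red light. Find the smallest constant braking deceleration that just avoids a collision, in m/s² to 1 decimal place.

22.1 ft/s × 0.3048 = 6.7361 m/s.
v² = 2a·d ⇒ a = v²/(2d) = 6.7361² / (2 × 9.000) = 45.375 / 18.000 = 2.5208 m/s².

Required deceleration ≈ 2.5 m/s²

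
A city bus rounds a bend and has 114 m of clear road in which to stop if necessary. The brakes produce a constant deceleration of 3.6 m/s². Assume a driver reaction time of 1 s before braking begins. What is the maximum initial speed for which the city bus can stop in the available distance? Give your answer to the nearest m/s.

Stopping distance: v·t_r + v²/(2a) = 114 with t_r = 1 s and a = 3.600 m/s².
So v² + 7.200 v − 820.80 = 0.
Positive root: v = −a·t_r + √((a·t_r)² + 2a·d) = −3.600 + √(12.960 + 820.80) = 25.2749 m/s.

Maximum speed ≈ 25 m/s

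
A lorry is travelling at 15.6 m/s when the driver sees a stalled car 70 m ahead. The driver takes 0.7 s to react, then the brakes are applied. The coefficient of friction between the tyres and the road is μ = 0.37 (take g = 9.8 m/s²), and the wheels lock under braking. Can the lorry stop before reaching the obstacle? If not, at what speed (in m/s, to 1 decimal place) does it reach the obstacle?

Yes — it stops about 25.5 m short of the obstacle, so it never reaches it

a = μg = 0.37 × 9.8 = 3.626 m/s².
Reaction distance = 15.6000 × 0.7 = 10.920 m.
Braking distance = v²/(2a) = 243.360 / 7.252 = 33.558 m.
Total stopping distance = 10.920 + 33.558 = 44.478 m, vs 70 m available — it stops with 70 − 44.478 = 25.522 m to spare.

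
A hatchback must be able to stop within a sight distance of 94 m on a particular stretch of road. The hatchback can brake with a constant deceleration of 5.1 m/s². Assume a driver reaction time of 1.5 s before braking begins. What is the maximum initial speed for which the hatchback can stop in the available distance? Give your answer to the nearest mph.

Maximum speed ≈ 54 mph

Stopping distance: v·t_r + v²/(2a) = 94 with t_r = 1.5 s and a = 5.100 m/s².
So v² + 15.300 v − 958.80 = 0.
Positive root: v = −a·t_r + √((a·t_r)² + 2a·d) = −7.650 + √(58.523 + 958.80) = 24.2455 m/s.
24.2455 m/s ÷ 0.44704 = 54.236 mph.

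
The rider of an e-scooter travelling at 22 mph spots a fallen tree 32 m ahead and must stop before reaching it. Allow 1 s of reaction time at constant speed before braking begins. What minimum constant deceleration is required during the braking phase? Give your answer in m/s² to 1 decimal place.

22 mph × 0.44704 = 9.8349 m/s.
Distance covered during reaction = 9.8349 × 1 = 9.835 m.
Distance available for braking: 32 − 9.835 = 22.165 m.
v² = 2a·d ⇒ a = v²/(2d) = 9.8349² / (2 × 22.165) = 96.725 / 44.330 = 2.1819 m/s².

Required deceleration ≈ 2.2 m/s²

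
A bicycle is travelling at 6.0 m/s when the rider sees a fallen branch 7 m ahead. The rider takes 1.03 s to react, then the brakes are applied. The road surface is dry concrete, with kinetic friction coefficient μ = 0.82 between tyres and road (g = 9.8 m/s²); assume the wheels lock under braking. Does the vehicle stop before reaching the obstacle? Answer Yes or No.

No

a = μg = 0.82 × 9.8 = 8.036 m/s².
Reaction distance = 6.0000 × 1.03 = 6.180 m.
Braking distance = v²/(2a) = 36.000 / 16.072 = 2.240 m.
Total stopping distance = 6.180 + 2.240 = 8.420 m, vs 7 m available — it cannot stop in time and overshoots by 8.420 − 7 = 1.420 m.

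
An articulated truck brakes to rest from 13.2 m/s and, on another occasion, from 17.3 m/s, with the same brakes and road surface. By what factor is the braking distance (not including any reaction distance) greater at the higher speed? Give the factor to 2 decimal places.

Braking distance d = v²/(2a), so with a fixed, d ∝ v².
Factor = (17.3/13.2)² = 1.3106² = 1.7177.

Factor ≈ 1.72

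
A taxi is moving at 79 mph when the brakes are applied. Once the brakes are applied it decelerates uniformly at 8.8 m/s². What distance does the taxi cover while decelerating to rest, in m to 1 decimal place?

Braking distance ≈ 70.9 m

79 mph × 0.44704 = 35.3162 m/s.
Braking distance = v²/(2a) = 35.3162² / (2 × 8.800) = 1247.234 / 17.600 = 70.866 m.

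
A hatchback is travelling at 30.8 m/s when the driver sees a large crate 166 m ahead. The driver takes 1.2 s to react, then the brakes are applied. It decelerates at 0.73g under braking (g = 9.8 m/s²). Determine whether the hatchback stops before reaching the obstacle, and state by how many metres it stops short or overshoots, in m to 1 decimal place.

a = 0.73 × 9.8 = 7.154 m/s².
Reaction distance = 30.8000 × 1.2 = 36.960 m.
Braking distance = v²/(2a) = 948.640 / 14.308 = 66.301 m.
Total stopping distance = 36.960 + 66.301 = 103.261 m, vs 166 m available — it stops with 166 − 103.261 = 62.739 m to spare.

Yes — it stops 62.7 m short of the obstacle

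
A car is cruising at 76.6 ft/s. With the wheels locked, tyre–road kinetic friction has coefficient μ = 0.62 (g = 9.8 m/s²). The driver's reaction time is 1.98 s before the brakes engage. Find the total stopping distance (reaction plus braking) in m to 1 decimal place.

76.6 ft/s × 0.3048 = 23.3477 m/s.
a = μg = 0.62 × 9.8 = 6.076 m/s².
Reaction distance = v·t_r = 23.3477 × 1.98 = 46.228 m.
Braking distance = v²/(2a) = 23.3477² / (2 × 6.076) = 545.115 / 12.152 = 44.858 m.
Total = 46.228 + 44.858 = 91.086 m.

Total stopping distance ≈ 91.1 m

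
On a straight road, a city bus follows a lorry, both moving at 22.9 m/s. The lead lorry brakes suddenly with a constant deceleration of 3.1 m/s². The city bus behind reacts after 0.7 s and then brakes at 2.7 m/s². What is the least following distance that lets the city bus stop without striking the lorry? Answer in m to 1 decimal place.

Minimum gap ≈ 28.6 m

Leader travels v²/(2a_L) = 524.410 / 6.200 = 84.582 m before stopping.
Follower covers v·t_r = 22.9000 × 0.7 = 16.030 m while reacting, then v²/(2a_F) = 524.410 / 5.400 = 97.113 m while braking, for a total of 16.030 + 97.113 = 113.143 m.
Since a_F ≤ a_L and the follower starts braking later, the follower is never slower than the leader, so the closest approach is when both have stopped.
Minimum gap = 113.143 − 84.582 = 28.561 m.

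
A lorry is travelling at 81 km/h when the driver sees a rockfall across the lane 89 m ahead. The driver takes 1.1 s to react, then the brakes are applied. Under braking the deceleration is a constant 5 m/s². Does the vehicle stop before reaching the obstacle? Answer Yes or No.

81 km/h ÷ 3.6 = 22.5000 m/s.
Reaction distance = 22.5000 × 1.1 = 24.750 m.
Braking distance = v²/(2a) = 506.250 / 10.000 = 50.625 m.
Total stopping distance = 24.750 + 50.625 = 75.375 m, vs 89 m available — it stops with 89 − 75.375 = 13.625 m to spare.

Yes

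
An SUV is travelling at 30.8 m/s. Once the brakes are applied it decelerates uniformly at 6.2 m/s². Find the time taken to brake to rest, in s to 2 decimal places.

Braking time ≈ 4.97 s

Braking time = v/a = 30.8000 / 6.200 = 4.968 s.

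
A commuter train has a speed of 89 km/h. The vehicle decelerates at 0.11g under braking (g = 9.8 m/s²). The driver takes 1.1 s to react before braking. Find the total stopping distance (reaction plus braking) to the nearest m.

89 km/h ÷ 3.6 = 24.7222 m/s.
a = 0.11 × 9.8 = 1.078 m/s².
Reaction distance = v·t_r = 24.7222 × 1.1 = 27.194 m.
Braking distance = v²/(2a) = 24.7222² / (2 × 1.078) = 611.187 / 2.156 = 283.482 m.
Total = 27.194 + 283.482 = 310.676 m.

Total stopping distance ≈ 311 m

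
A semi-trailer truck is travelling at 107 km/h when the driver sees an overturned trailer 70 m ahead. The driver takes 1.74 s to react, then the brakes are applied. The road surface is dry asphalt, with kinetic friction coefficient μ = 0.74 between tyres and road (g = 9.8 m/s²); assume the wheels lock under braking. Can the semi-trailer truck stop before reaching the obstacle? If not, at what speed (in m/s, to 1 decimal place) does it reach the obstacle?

107 km/h ÷ 3.6 = 29.7222 m/s.
a = μg = 0.74 × 9.8 = 7.252 m/s².
Reaction distance = 29.7222 × 1.74 = 51.717 m.
Braking distance needed to stop: v²/(2a) = 883.409 / 14.504 = 60.908 m, so total needed = 51.717 + 60.908 = 112.625 m > 70 m — it cannot stop.
Distance remaining when braking begins: 70 − 51.717 = 18.283 m.
v² = v₀² − 2a·d = 883.409 − 2 × 7.252 × 18.283 = 618.232 m²/s².
v = √618.232 = 24.864 m/s.

No — it strikes the obstacle at 24.9 m/s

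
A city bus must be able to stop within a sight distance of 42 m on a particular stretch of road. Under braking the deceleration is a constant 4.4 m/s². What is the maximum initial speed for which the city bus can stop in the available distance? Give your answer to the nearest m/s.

v²/(2a) = d ⇒ v = √(2 × 4.400 × 42) = √369.60 = 19.2250 m/s.

Maximum speed ≈ 19 m/s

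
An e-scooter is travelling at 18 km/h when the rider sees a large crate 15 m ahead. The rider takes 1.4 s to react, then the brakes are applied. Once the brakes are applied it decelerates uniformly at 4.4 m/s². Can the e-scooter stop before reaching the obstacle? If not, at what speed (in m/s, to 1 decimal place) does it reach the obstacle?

18 km/h ÷ 3.6 = 5.0000 m/s.
Reaction distance = 5.0000 × 1.4 = 7.000 m.
Braking distance = v²/(2a) = 25.000 / 8.800 = 2.841 m.
Total stopping distance = 7.000 + 2.841 = 9.841 m, vs 15 m available — it stops with 15 − 9.841 = 5.159 m to spare.

Yes — it stops about 5.2 m short of the obstacle, so it never reaches it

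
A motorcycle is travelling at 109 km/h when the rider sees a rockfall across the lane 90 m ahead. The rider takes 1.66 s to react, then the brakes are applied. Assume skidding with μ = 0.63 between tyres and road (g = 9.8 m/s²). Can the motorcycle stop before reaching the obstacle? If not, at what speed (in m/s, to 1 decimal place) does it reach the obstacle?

109 km/h ÷ 3.6 = 30.2778 m/s.
a = μg = 0.63 × 9.8 = 6.174 m/s².
Reaction distance = 30.2778 × 1.66 = 50.261 m.
Braking distance needed to stop: v²/(2a) = 916.745 / 12.348 = 74.242 m, so total needed = 50.261 + 74.242 = 124.503 m > 90 m — it cannot stop.
Distance remaining when braking begins: 90 − 50.261 = 39.739 m.
v² = v₀² − 2a·d = 916.745 − 2 × 6.174 × 39.739 = 426.048 m²/s².
v = √426.048 = 20.641 m/s.

No — it strikes the obstacle at 20.6 m/s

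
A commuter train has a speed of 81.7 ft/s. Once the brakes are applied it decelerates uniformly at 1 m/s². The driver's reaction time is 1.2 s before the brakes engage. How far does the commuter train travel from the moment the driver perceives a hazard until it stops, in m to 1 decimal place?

81.7 ft/s × 0.3048 = 24.9022 m/s.
Reaction distance = v·t_r = 24.9022 × 1.2 = 29.883 m.
Braking distance = v²/(2a) = 24.9022² / (2 × 1.000) = 620.120 / 2.000 = 310.060 m.
Total = 29.883 + 310.060 = 339.943 m.

Total stopping distance ≈ 339.9 m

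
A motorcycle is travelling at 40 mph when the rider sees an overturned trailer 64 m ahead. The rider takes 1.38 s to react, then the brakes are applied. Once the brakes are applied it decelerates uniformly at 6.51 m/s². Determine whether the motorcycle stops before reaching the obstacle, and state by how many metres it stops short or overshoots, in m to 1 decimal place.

Yes — it stops 14.8 m short of the obstacle

40 mph × 0.44704 = 17.8816 m/s.
Reaction distance = 17.8816 × 1.38 = 24.677 m.
Braking distance = v²/(2a) = 319.752 / 13.020 = 24.559 m.
Total stopping distance = 24.677 + 24.559 = 49.236 m, vs 64 m available — it stops with 64 − 49.236 = 14.764 m to spare.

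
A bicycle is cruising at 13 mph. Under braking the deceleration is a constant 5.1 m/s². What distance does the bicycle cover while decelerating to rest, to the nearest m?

13 mph × 0.44704 = 5.8115 m/s.
Braking distance = v²/(2a) = 5.8115² / (2 × 5.100) = 33.774 / 10.200 = 3.311 m.

Braking distance ≈ 3 m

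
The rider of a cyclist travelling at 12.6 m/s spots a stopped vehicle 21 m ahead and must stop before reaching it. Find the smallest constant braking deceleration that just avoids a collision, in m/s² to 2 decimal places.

v² = 2a·d ⇒ a = v²/(2d) = 12.6000² / (2 × 21.000) = 158.760 / 42.000 = 3.7800 m/s².

Required deceleration ≈ 3.78 m/s²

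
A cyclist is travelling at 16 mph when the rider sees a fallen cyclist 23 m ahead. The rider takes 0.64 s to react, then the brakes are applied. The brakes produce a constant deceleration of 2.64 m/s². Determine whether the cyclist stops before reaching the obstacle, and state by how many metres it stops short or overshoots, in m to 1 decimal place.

16 mph × 0.44704 = 7.1526 m/s.
Reaction distance = 7.1526 × 0.64 = 4.578 m.
Braking distance = v²/(2a) = 51.160 / 5.280 = 9.689 m.
Total stopping distance = 4.578 + 9.689 = 14.267 m, vs 23 m available — it stops with 23 − 14.267 = 8.733 m to spare.

Yes — it stops 8.7 m short of the obstacle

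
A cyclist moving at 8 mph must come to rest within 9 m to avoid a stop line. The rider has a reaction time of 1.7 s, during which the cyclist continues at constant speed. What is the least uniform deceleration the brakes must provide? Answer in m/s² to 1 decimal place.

Required deceleration ≈ 2.2 m/s²

8 mph × 0.44704 = 3.5763 m/s.
Distance covered during reaction = 3.5763 × 1.7 = 6.080 m.
Distance available for braking: 9 − 6.080 = 2.920 m.
v² = 2a·d ⇒ a = v²/(2d) = 3.5763² / (2 × 2.920) = 12.790 / 5.840 = 2.1901 m/s².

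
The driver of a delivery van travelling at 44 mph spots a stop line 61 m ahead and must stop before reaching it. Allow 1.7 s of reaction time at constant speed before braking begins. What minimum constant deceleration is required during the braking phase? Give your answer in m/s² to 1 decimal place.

44 mph × 0.44704 = 19.6698 m/s.
Distance covered during reaction = 19.6698 × 1.7 = 33.439 m.
Distance available for braking: 61 − 33.439 = 27.561 m.
v² = 2a·d ⇒ a = v²/(2d) = 19.6698² / (2 × 27.561) = 386.901 / 55.122 = 7.0190 m/s².

Required deceleration ≈ 7.0 m/s²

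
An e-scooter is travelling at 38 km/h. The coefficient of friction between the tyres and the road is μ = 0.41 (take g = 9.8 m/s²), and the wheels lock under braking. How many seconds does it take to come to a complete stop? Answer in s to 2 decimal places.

38 km/h ÷ 3.6 = 10.5556 m/s.
a = μg = 0.41 × 9.8 = 4.018 m/s².
Braking time = v/a = 10.5556 / 4.018 = 2.627 s.

Braking time ≈ 2.63 s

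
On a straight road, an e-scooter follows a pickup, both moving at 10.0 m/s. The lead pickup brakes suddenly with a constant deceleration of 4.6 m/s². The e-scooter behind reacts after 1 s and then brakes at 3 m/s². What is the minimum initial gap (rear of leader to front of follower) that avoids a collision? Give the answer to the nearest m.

Minimum gap ≈ 16 m

Leader travels v²/(2a_L) = 100.000 / 9.200 = 10.870 m before stopping.
Follower covers v·t_r = 10.0000 × 1 = 10.000 m while reacting, then v²/(2a_F) = 100.000 / 6.000 = 16.667 m while braking, for a total of 10.000 + 16.667 = 26.667 m.
Since a_F ≤ a_L and the follower starts braking later, the follower is never slower than the leader, so the closest approach is when both have stopped.
Minimum gap = 26.667 − 10.870 = 15.797 m.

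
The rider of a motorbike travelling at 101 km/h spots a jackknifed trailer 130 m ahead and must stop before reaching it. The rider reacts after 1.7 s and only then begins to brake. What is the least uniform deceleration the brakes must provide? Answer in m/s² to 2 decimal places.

101 km/h ÷ 3.6 = 28.0556 m/s.
Distance covered during reaction = 28.0556 × 1.7 = 47.695 m.
Distance available for braking: 130 − 47.695 = 82.305 m.
v² = 2a·d ⇒ a = v²/(2d) = 28.0556² / (2 × 82.305) = 787.117 / 164.610 = 4.7817 m/s².

Required deceleration ≈ 4.78 m/s²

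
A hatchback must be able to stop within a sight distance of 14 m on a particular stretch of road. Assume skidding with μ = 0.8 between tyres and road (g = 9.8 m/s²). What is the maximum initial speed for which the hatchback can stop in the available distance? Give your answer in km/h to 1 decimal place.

Maximum speed ≈ 53.3 km/h

a = μg = 0.8 × 9.8 = 7.840 m/s².
v²/(2a) = d ⇒ v = √(2 × 7.840 × 14) = √219.52 = 14.8162 m/s.
14.8162 m/s × 3.6 = 53.338 km/h.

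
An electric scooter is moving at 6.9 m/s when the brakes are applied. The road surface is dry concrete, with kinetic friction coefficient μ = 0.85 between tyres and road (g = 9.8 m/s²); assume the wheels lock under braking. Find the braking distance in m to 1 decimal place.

Braking distance ≈ 2.9 m

a = μg = 0.85 × 9.8 = 8.330 m/s².
Braking distance = v²/(2a) = 6.9000² / (2 × 8.330) = 47.610 / 16.660 = 2.858 m.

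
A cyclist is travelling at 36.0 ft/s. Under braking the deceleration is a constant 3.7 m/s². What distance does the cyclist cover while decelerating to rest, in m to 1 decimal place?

Braking distance ≈ 16.3 m

36 ft/s × 0.3048 = 10.9728 m/s.
Braking distance = v²/(2a) = 10.9728² / (2 × 3.700) = 120.402 / 7.400 = 16.271 m.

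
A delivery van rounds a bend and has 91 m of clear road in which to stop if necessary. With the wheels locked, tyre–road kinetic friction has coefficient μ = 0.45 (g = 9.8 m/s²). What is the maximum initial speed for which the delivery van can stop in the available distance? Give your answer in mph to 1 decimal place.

Maximum speed ≈ 63.4 mph

a = μg = 0.45 × 9.8 = 4.410 m/s².
v²/(2a) = d ⇒ v = √(2 × 4.410 × 91) = √802.62 = 28.3305 m/s.
28.3305 m/s ÷ 0.44704 = 63.374 mph.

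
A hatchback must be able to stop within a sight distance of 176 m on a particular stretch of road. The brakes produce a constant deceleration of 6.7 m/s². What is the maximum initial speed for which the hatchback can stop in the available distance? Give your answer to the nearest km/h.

v²/(2a) = d ⇒ v = √(2 × 6.700 × 176) = √2358.40 = 48.5634 m/s.
48.5634 m/s × 3.6 = 174.828 km/h.

Maximum speed ≈ 175 km/h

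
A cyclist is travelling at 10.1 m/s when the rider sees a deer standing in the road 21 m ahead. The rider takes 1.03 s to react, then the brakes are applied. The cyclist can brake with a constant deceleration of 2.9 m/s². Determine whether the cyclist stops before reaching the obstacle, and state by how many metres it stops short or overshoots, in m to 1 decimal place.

No — it overshoots by 7.0 m

Reaction distance = 10.1000 × 1.03 = 10.403 m.
Braking distance = v²/(2a) = 102.010 / 5.800 = 17.588 m.
Total stopping distance = 10.403 + 17.588 = 27.991 m, vs 21 m available — it cannot stop in time and overshoots by 27.991 − 21 = 6.991 m.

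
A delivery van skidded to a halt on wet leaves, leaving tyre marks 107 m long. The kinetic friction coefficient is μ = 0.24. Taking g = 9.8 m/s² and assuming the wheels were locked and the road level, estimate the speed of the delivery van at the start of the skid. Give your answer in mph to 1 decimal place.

Initial speed ≈ 50.2 mph

Deceleration a = μg = 0.24 × 9.8 = 2.352 m/s².
v = √(2a·d) = √(2 × 2.352 × 107) = √503.328 = 22.4350 m/s.
= 22.4350 ÷ 0.44704 = 50.186 mph.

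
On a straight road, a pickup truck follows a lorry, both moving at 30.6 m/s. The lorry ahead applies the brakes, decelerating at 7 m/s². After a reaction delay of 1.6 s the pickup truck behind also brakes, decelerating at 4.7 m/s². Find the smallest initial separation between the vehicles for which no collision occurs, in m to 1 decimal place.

Leader travels v²/(2a_L) = 936.360 / 14.000 = 66.883 m before stopping.
Follower covers v·t_r = 30.6000 × 1.6 = 48.960 m while reacting, then v²/(2a_F) = 936.360 / 9.400 = 99.613 m while braking, for a total of 48.960 + 99.613 = 148.573 m.
Since a_F ≤ a_L and the follower starts braking later, the follower is never slower than the leader, so the closest approach is when both have stopped.
Minimum gap = 148.573 − 66.883 = 81.690 m.

Minimum gap ≈ 81.7 m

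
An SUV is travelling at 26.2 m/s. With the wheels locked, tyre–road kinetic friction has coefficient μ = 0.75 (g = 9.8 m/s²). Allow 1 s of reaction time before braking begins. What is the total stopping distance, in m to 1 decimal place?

a = μg = 0.75 × 9.8 = 7.350 m/s².
Reaction distance = v·t_r = 26.2000 × 1 = 26.200 m.
Braking distance = v²/(2a) = 26.2000² / (2 × 7.350) = 686.440 / 14.700 = 46.697 m.
Total = 26.200 + 46.697 = 72.897 m.

Total stopping distance ≈ 72.9 m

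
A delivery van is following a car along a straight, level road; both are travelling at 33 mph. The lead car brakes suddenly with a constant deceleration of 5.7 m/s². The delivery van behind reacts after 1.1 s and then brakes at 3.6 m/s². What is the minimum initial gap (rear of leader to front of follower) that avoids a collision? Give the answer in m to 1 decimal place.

Minimum gap ≈ 27.4 m

33 mph × 0.44704 = 14.7523 m/s.
Leader travels v²/(2a_L) = 217.630 / 11.400 = 19.090 m before stopping.
Follower covers v·t_r = 14.7523 × 1.1 = 16.228 m while reacting, then v²/(2a_F) = 217.630 / 7.200 = 30.226 m while braking, for a total of 16.228 + 30.226 = 46.454 m.
Since a_F ≤ a_L and the follower starts braking later, the follower is never slower than the leader, so the closest approach is when both have stopped.
Minimum gap = 46.454 − 19.090 = 27.364 m.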